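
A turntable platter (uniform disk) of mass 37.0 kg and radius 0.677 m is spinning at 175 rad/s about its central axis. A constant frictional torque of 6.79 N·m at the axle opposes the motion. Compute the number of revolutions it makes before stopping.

I = ½MR² = (1/2)(37.0)(0.677)² = 8.479 kg·m².
The net torque has magnitude 6.79 N·m, opposing ω.
|α| = τ/I = 6.790/8.479 = 0.8008 rad/s² (deceleration).
ω² = ω₀² − 2|α|θ with ω = 0 ⇒ θ = ω₀²/(2|α|) = 19120 rad = 3043 rev.

≈ 3040 revolutions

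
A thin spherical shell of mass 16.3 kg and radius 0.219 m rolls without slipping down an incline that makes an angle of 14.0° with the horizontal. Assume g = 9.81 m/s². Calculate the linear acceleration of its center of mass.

a ≈ 1.42 m/s²

Translation along the incline: Mg sinθ − f = Ma.
Rotation about the center: fR = Iα with I = (2/3)MR². No-slip gives a = αR, so f = (I/R²)a = (2/3)M a.
Substituting: Mg sinθ = (1 + 0.6667)Ma, so a = g sinθ/(1 + 0.6667) = (9.81) sin 14.0° / 1.667 = 1.424 m/s².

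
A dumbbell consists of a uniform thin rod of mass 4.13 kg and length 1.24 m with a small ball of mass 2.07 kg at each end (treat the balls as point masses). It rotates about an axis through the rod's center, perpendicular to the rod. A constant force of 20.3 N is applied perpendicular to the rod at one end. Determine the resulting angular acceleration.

I_rod = (1/12)ML² = (1/12)(4.13)(1.24)² = 0.5292 kg·m².
I_balls = 2·m·(L/2)² = 2(2.07)(0.6200)² = 1.591 kg·m².
Total I = 2.121 kg·m².
τ = F·(L/2) = (20.3)(0.620) = 12.59 N·m.
α = τ/I = 12.59/2.121 = 5.935 rad/s².

α ≈ 5.94 rad/s²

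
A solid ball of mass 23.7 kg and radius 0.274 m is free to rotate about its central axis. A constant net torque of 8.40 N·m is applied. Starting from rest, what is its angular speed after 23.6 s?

I = (2/5)MR² = (2/5)(23.7)(0.274)² = 0.7117 kg·m².
α = τ/I = 8.40/0.7117 = 11.80 rad/s².
ω = ω₀ + αt = 0 + (11.80)(23.6) = 278.5 rad/s.

ω ≈ 279 rad/s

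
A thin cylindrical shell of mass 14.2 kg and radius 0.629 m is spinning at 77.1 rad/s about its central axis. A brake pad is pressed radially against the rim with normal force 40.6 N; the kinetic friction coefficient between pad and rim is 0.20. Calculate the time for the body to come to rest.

I = MR² = (14.2)(0.629)² = 5.618 kg·m².
Friction force f = μN = (0.20)(40.6) = 8.120 N at the rim; torque magnitude τ = fR = 5.107 N·m, opposing ω.
|α| = τ/I = 5.107/5.618 = 0.9091 rad/s² (deceleration).
0 = ω₀ − |α|t ⇒ t = ω₀/|α| = 77.1/0.9091 = 84.81 s.

t ≈ 84.8 s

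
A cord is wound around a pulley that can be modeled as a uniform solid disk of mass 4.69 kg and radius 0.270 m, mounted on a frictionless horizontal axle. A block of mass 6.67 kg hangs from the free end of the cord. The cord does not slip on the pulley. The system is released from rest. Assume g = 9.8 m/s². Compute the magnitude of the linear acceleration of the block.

I = ½MR² = (1/2)(4.69)(0.270)² = 0.1710 kg·m².
Block: mg − T = ma. Pulley: TR = Iα. No-slip: a = αR, so T = (I/R²)a = 2.345·a.
Then mg = (m + 2.345)a, so a = (6.67)(9.8)/(6.67 + 2.345) = 7.251 m/s².

a ≈ 7.25 m/s²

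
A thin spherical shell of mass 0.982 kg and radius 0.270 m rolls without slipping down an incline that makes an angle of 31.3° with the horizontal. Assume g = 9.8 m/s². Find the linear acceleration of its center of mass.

a ≈ 3.05 m/s²

Translation along the incline: Mg sinθ − f = Ma.
Rotation about the center: fR = Iα with I = (2/3)MR². No-slip gives a = αR, so f = (I/R²)a = (2/3)M a.
Substituting: Mg sinθ = (1 + 0.6667)Ma, so a = g sinθ/(1 + 0.6667) = (9.8) sin 31.3° / 1.667 = 3.055 m/s².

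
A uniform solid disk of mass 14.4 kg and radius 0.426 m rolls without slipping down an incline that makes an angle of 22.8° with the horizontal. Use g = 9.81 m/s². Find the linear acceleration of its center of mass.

a ≈ 2.53 m/s²

Translation along the incline: Mg sinθ − f = Ma.
Rotation about the center: fR = Iα with I = ½MR². No-slip gives a = αR, so f = (I/R²)a = (1/2)M a.
Substituting: Mg sinθ = (1 + 0.5000)Ma, so a = g sinθ/(1 + 0.5000) = (9.81) sin 22.8° / 1.500 = 2.534 m/s².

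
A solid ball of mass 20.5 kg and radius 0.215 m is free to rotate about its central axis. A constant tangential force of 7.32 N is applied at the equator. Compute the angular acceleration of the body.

α ≈ 4.15 rad/s²

I = (2/5)MR² = (2/5)(20.5)(0.215)² = 0.3790 kg·m².
τ = F R = (7.32)(0.215) = 1.574 N·m.
From τ = Iα: α = 1.574/0.3790 = 4.152 rad/s².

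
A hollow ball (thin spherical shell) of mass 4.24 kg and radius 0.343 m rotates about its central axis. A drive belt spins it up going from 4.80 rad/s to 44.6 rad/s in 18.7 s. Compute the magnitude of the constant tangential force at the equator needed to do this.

F ≈ 2.06 N

I = (2/3)MR² = (2/3)(4.24)(0.343)² = 0.3326 kg·m².
α = Δω/Δt = (44.6 − 4.80)/18.7 = 2.128 rad/s².
The required torque is τ = Iα = (0.3326)(2.128) = 0.7078 N·m.
A tangential force at the equator gives τ = FR, so F = τ/R = 0.7078/0.343 = 2.064 N.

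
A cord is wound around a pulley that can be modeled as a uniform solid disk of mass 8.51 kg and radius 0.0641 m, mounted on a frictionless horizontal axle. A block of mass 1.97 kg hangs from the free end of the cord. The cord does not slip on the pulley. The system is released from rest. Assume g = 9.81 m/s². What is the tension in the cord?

I = ½MR² = (1/2)(8.51)(0.0641)² = 0.01748 kg·m².
Block: mg − T = ma. Pulley: TR = Iα. No-slip: a = αR, so T = (I/R²)a = 4.255·a.
Then mg = (m + 4.255)a, so a = (1.97)(9.81)/(1.97 + 4.255) = 3.105 m/s².
T = 4.255·a = 13.21 N.

T ≈ 13.2 N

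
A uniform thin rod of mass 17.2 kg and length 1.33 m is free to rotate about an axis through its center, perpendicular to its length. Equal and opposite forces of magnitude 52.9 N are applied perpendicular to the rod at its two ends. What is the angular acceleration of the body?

I = (1/12)ML² = (1/12)(17.2)(1.33)² = 2.535 kg·m².
The couple gives τ = F·(L/2) + F·(L/2) = F L = (52.9)(1.33) = 70.36 N·m.
From τ = Iα: α = 70.36/2.535 = 27.75 rad/s².

α ≈ 27.7 rad/s²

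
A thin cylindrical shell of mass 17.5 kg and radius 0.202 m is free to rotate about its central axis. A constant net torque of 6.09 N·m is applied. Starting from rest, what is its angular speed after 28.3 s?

ω ≈ 241 rad/s

I = MR² = (17.5)(0.202)² = 0.7141 kg·m².
α = τ/I = 6.09/0.7141 = 8.529 rad/s².
ω = ω₀ + αt = 0 + (8.529)(28.3) = 241.4 rad/s.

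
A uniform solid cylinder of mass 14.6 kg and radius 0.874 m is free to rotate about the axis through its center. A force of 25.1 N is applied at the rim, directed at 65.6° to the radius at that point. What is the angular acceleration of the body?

α ≈ 3.58 rad/s²

I = ½MR² = (1/2)(14.6)(0.874)² = 5.576 kg·m².
Only the tangential component produces torque: τ = F R sinθ = (25.1)(0.874) sin 65.6° = 19.98 N·m.
Newton's second law for rotation, τ = Iα, gives α = τ/I = 19.98/5.576 = 3.583 rad/s².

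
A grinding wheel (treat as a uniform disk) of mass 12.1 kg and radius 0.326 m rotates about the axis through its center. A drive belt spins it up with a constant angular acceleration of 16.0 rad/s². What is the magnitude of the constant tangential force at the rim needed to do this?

F ≈ 31.6 N

I = ½MR² = (1/2)(12.1)(0.326)² = 0.6430 kg·m².
The required torque is τ = Iα = (0.6430)(16.00) = 10.29 N·m.
A tangential force at the rim gives τ = FR, so F = τ/R = 10.29/0.326 = 31.56 N.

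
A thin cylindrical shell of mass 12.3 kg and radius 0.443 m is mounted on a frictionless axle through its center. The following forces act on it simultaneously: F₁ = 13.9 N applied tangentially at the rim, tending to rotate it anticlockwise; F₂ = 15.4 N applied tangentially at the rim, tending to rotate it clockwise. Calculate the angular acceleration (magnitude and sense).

I = MR² = (12.3)(0.443)² = 2.414 kg·m².
Taking anticlockwise as positive: τ₁ = +(13.9)(0.443) = +6.158 N·m; τ₂ = −(15.4)(0.443) = −6.822 N·m.
Net torque τ = -0.6645 N·m.
α = τ/I = -0.6645/2.414 = -0.2753 rad/s².

α ≈ 0.275 rad/s², clockwise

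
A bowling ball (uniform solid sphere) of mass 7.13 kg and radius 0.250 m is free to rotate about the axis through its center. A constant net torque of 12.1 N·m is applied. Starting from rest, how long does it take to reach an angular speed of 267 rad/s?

t ≈ 3.93 s

I = (2/5)MR² = (2/5)(7.13)(0.250)² = 0.1783 kg·m².
α = τ/I = 12.1/0.1783 = 67.88 rad/s².
ω = αt ⇒ t = ω/α = 267/67.88 = 3.933 s.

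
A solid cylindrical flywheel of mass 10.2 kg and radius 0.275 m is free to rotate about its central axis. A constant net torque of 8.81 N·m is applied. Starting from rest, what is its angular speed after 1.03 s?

ω ≈ 23.5 rad/s

I = ½MR² = (1/2)(10.2)(0.275)² = 0.3857 kg·m².
α = τ/I = 8.81/0.3857 = 22.84 rad/s².
ω = ω₀ + αt = 0 + (22.84)(1.03) = 23.53 rad/s.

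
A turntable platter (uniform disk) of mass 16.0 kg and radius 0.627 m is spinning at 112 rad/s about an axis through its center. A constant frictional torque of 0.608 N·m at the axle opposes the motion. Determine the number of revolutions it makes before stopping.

I = ½MR² = (1/2)(16.0)(0.627)² = 3.145 kg·m².
The net torque has magnitude 0.608 N·m, opposing ω.
|α| = τ/I = 0.6080/3.145 = 0.1933 rad/s² (deceleration).
ω² = ω₀² − 2|α|θ with ω = 0 ⇒ θ = ω₀²/(2|α|) = 32440 rad = 5164 rev.

≈ 5160 revolutions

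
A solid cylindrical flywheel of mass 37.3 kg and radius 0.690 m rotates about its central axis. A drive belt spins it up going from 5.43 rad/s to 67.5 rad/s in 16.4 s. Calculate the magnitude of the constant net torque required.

τ ≈ 33.6 N·m

I = ½MR² = (1/2)(37.3)(0.690)² = 8.879 kg·m².
α = Δω/Δt = (67.5 − 5.43)/16.4 = 3.785 rad/s².
τ = Iα = (8.879)(3.785) = 33.61 N·m.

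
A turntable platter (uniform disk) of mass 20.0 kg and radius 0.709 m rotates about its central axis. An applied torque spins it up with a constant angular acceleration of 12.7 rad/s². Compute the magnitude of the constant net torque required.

I = ½MR² = (1/2)(20.0)(0.709)² = 5.027 kg·m².
τ = Iα = (5.027)(12.70) = 63.84 N·m.

τ ≈ 63.8 N·m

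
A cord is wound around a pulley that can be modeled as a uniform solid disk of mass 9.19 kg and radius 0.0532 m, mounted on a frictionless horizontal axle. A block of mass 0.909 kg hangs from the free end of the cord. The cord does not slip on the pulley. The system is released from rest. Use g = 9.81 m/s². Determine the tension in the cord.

I = ½MR² = (1/2)(9.19)(0.0532)² = 0.01300 kg·m².
Block: mg − T = ma. Pulley: TR = Iα. No-slip: a = αR, so T = (I/R²)a = 4.595·a.
Then mg = (m + 4.595)a, so a = (0.909)(9.81)/(0.909 + 4.595) = 1.620 m/s².
T = 4.595·a = 7.445 N.

T ≈ 7.44 N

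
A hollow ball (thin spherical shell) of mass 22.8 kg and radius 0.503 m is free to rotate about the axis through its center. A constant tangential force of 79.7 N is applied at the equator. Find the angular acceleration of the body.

α ≈ 10.4 rad/s²

I = (2/3)MR² = (2/3)(22.8)(0.503)² = 3.846 kg·m².
τ = F R = (79.7)(0.503) = 40.09 N·m.
Newton's second law for rotation, τ = Iα, gives α = τ/I = 40.09/3.846 = 10.42 rad/s².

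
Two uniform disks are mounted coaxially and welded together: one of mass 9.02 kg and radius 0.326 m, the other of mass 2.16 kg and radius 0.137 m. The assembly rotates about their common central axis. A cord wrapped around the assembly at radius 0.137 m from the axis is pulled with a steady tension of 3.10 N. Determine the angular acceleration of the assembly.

I = ½M₁R₁² + ½M₂R₂² = ½(9.02)(0.326)² + ½(2.16)(0.137)² = 0.4996 kg·m².
τ = F r = (3.10)(0.137) = 0.4247 N·m.
α = τ/I = 0.4247/0.4996 = 0.8501 rad/s².

α ≈ 0.850 rad/s²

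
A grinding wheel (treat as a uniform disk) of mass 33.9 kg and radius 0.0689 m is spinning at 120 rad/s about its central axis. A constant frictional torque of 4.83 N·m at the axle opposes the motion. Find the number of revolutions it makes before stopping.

I = ½MR² = (1/2)(33.9)(0.0689)² = 0.08047 kg·m².
The net torque has magnitude 4.83 N·m, opposing ω.
|α| = τ/I = 4.830/0.08047 = 60.03 rad/s² (deceleration).
ω² = ω₀² − 2|α|θ with ω = 0 ⇒ θ = ω₀²/(2|α|) = 119.9 rad = 19.09 rev.

≈ 19.1 revolutions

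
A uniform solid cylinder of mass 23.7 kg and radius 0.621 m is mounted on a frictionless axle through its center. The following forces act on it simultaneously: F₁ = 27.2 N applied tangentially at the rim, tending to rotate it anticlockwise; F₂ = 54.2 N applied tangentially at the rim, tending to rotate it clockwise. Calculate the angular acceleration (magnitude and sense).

I = ½MR² = (1/2)(23.7)(0.621)² = 4.570 kg·m².
Taking anticlockwise as positive: τ₁ = +(27.2)(0.621) = +16.89 N·m; τ₂ = −(54.2)(0.621) = −33.66 N·m.
Net torque τ = -16.77 N·m.
α = τ/I = -16.77/4.570 = -3.669 rad/s².

α ≈ 3.67 rad/s², clockwise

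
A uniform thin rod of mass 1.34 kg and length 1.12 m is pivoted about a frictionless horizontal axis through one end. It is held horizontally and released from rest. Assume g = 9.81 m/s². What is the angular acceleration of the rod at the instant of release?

α ≈ 13.1 rad/s²

About the pivot, I = (1/3)ML² = (1/3)(1.34)(1.12)² = 0.5603 kg·m².
The weight acts at the center, a distance L/2 = 0.5600 m from the pivot; τ = Mg(L/2) = 7.361 N·m.
α = τ/I = 7.361/0.5603 = 13.14 rad/s².
(Equivalently α = (3g/(2L)) = 13.14 rad/s².)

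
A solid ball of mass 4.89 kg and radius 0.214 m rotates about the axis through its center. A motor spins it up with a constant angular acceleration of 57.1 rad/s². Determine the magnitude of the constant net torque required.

I = (2/5)MR² = (2/5)(4.89)(0.214)² = 0.08958 kg·m².
τ = Iα = (0.08958)(57.10) = 5.115 N·m.

τ ≈ 5.11 N·m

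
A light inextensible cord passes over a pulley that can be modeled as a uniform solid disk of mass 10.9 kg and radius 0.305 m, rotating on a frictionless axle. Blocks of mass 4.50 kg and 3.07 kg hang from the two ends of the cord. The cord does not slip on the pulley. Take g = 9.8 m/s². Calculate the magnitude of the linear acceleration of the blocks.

I = ½MR² = (1/2)(10.9)(0.305)² = 0.5070 kg·m².
Heavier block: m₁g − T₁ = m₁a. Lighter block: T₂ − m₂g = m₂a.
Pulley: (T₁ − T₂)R = Iα = I(a/R), so T₁ − T₂ = (I/R²)a = (1/2)M_p a = 5.450·a.
Adding the three: (m₁ − m₂)g = (m₁ + m₂ + 5.450)a, so a = (4.50 − 3.07)(9.8)/(4.50 + 3.07 + 5.450) = 1.076 m/s².

a ≈ 1.08 m/s²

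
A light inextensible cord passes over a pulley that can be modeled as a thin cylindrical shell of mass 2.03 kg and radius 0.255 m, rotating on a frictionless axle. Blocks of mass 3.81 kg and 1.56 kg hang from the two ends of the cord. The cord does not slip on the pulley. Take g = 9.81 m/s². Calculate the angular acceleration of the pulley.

I = MR² = (2.03)(0.255)² = 0.1320 kg·m².
Heavier block: m₁g − T₁ = m₁a. Lighter block: T₂ − m₂g = m₂a.
Pulley: (T₁ − T₂)R = Iα = I(a/R), so T₁ − T₂ = (I/R²)a = 1·M_p a = 2.030·a.
Adding the three: (m₁ − m₂)g = (m₁ + m₂ + 2.030)a, so a = (3.81 − 1.56)(9.81)/(3.81 + 1.56 + 2.030) = 2.983 m/s².
α = a/R = 2.983/0.255 = 11.70 rad/s².

α ≈ 11.7 rad/s²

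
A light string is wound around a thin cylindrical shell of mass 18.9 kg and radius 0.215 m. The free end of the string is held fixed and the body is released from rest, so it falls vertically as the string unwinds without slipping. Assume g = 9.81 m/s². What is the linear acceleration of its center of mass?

a ≈ 4.91 m/s²

Translation: Mg − T = Ma. Rotation about the center: TR = Iα with I = MR².
With a = αR: T = (I/R²)a = M a, so Mg = (1 + 1.000)Ma.
a = g/(1 + 1.000) = 9.81/2.000 = 4.905 m/s².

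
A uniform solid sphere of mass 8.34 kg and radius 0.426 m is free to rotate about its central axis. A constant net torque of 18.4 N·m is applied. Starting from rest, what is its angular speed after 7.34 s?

ω ≈ 223 rad/s

I = (2/5)MR² = (2/5)(8.34)(0.426)² = 0.6054 kg·m².
α = τ/I = 18.4/0.6054 = 30.39 rad/s².
ω = ω₀ + αt = 0 + (30.39)(7.34) = 223.1 rad/s.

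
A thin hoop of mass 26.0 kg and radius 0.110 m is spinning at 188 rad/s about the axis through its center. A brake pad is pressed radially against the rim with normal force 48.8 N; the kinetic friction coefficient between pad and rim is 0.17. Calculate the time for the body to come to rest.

I = MR² = (26.0)(0.110)² = 0.3146 kg·m².
Friction force f = μN = (0.17)(48.8) = 8.296 N at the rim; torque magnitude τ = fR = 0.9126 N·m, opposing ω.
|α| = τ/I = 0.9126/0.3146 = 2.901 rad/s² (deceleration).
0 = ω₀ − |α|t ⇒ t = ω₀/|α| = 188/2.901 = 64.81 s.

t ≈ 64.8 s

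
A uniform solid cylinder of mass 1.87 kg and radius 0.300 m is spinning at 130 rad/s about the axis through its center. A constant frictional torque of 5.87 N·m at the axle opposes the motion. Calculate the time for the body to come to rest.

t ≈ 1.86 s

I = ½MR² = (1/2)(1.87)(0.300)² = 0.08415 kg·m².
The net torque has magnitude 5.87 N·m, opposing ω.
|α| = τ/I = 5.870/0.08415 = 69.76 rad/s² (deceleration).
0 = ω₀ − |α|t ⇒ t = ω₀/|α| = 130/69.76 = 1.864 s.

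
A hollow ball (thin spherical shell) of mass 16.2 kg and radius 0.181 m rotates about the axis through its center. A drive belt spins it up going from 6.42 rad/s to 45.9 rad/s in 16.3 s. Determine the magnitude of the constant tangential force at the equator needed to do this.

I = (2/3)MR² = (2/3)(16.2)(0.181)² = 0.3538 kg·m².
α = Δω/Δt = (45.9 − 6.42)/16.3 = 2.422 rad/s².
The required torque is τ = Iα = (0.3538)(2.422) = 0.8570 N·m.
A tangential force at the equator gives τ = FR, so F = τ/R = 0.8570/0.181 = 4.735 N.

F ≈ 4.73 N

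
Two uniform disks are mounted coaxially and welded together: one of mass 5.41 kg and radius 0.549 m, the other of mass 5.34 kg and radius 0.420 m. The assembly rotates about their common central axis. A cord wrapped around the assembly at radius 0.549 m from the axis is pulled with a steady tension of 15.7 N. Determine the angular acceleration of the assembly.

I = ½M₁R₁² + ½M₂R₂² = ½(5.41)(0.549)² + ½(5.34)(0.420)² = 1.286 kg·m².
τ = F r = (15.7)(0.549) = 8.619 N·m.
α = τ/I = 8.619/1.286 = 6.701 rad/s².

α ≈ 6.70 rad/s²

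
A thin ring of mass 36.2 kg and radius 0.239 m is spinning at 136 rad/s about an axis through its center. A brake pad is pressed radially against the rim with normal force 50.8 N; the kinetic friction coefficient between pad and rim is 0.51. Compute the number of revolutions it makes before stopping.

≈ 492 revolutions

I = MR² = (36.2)(0.239)² = 2.068 kg·m².
Friction force f = μN = (0.51)(50.8) = 25.91 N at the rim; torque magnitude τ = fR = 6.192 N·m, opposing ω.
|α| = τ/I = 6.192/2.068 = 2.995 rad/s² (deceleration).
ω² = ω₀² − 2|α|θ with ω = 0 ⇒ θ = ω₀²/(2|α|) = 3088 rad = 491.5 rev.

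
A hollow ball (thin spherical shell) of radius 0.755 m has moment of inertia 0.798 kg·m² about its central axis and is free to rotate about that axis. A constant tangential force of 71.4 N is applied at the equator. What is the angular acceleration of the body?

α ≈ 67.6 rad/s²

τ = F R = (71.4)(0.755) = 53.91 N·m.
Newton's second law for rotation, τ = Iα, gives α = τ/I = 53.91/0.7980 = 67.55 rad/s².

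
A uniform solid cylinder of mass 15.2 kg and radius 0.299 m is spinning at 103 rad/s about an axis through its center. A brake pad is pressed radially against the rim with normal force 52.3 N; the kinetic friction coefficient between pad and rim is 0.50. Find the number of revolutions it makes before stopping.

I = ½MR² = (1/2)(15.2)(0.299)² = 0.6794 kg·m².
Friction force f = μN = (0.50)(52.3) = 26.15 N at the rim; torque magnitude τ = fR = 7.819 N·m, opposing ω.
|α| = τ/I = 7.819/0.6794 = 11.51 rad/s² (deceleration).
ω² = ω₀² − 2|α|θ with ω = 0 ⇒ θ = ω₀²/(2|α|) = 461.0 rad = 73.36 rev.

≈ 73.4 revolutions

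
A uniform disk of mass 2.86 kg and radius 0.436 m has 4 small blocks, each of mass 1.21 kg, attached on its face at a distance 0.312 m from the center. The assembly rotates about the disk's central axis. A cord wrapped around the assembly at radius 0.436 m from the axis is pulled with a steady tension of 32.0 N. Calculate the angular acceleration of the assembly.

α ≈ 18.8 rad/s²

I_disk = ½MR² = ½(2.86)(0.436)² = 0.2718 kg·m².
I_blocks = 4·m·r² = 4(1.21)(0.312)² = 0.4711 kg·m².
Total I = 0.7430 kg·m².
τ = F r = (32.0)(0.436) = 13.95 N·m.
α = τ/I = 13.95/0.7430 = 18.78 rad/s².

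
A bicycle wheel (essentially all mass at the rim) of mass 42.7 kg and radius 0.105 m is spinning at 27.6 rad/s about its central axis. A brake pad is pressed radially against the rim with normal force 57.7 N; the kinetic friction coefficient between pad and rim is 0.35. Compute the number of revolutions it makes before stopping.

≈ 13.5 revolutions

I = MR² = (42.7)(0.105)² = 0.4708 kg·m².
Friction force f = μN = (0.35)(57.7) = 20.20 N at the rim; torque magnitude τ = fR = 2.120 N·m, opposing ω.
|α| = τ/I = 2.120/0.4708 = 4.504 rad/s² (deceleration).
ω² = ω₀² − 2|α|θ with ω = 0 ⇒ θ = ω₀²/(2|α|) = 84.56 rad = 13.46 rev.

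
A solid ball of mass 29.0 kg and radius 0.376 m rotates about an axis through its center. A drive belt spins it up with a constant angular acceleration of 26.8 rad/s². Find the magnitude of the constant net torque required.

I = (2/5)MR² = (2/5)(29.0)(0.376)² = 1.640 kg·m².
τ = Iα = (1.640)(26.80) = 43.95 N·m.

τ ≈ 44.0 N·m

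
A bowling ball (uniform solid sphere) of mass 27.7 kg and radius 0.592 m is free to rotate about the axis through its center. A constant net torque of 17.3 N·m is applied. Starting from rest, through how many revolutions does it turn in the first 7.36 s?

≈ 19.2 revolutions

I = (2/5)MR² = (2/5)(27.7)(0.592)² = 3.883 kg·m².
α = τ/I = 17.3/3.883 = 4.455 rad/s².
θ = ½αt² = ½(4.455)(7.36)² = 120.7 rad.
Revolutions = θ/(2π) = 19.20.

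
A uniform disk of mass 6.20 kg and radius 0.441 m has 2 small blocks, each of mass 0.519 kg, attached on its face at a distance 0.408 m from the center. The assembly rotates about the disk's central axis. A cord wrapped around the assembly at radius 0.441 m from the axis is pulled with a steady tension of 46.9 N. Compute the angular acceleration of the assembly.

α ≈ 26.7 rad/s²

I_disk = ½MR² = ½(6.20)(0.441)² = 0.6029 kg·m².
I_blocks = 2·m·r² = 2(0.519)(0.408)² = 0.1728 kg·m².
Total I = 0.7757 kg·m².
τ = F r = (46.9)(0.441) = 20.68 N·m.
α = τ/I = 20.68/0.7757 = 26.66 rad/s².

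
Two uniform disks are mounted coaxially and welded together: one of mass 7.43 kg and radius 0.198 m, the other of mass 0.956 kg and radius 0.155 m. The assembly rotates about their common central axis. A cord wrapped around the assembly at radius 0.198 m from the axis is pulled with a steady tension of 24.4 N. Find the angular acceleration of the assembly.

I = ½M₁R₁² + ½M₂R₂² = ½(7.43)(0.198)² + ½(0.956)(0.155)² = 0.1571 kg·m².
τ = F r = (24.4)(0.198) = 4.831 N·m.
α = τ/I = 4.831/0.1571 = 30.75 rad/s².

α ≈ 30.7 rad/s²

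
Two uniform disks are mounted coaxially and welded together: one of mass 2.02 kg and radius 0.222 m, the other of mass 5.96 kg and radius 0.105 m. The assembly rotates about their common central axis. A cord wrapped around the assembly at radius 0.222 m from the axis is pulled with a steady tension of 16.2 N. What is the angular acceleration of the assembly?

I = ½M₁R₁² + ½M₂R₂² = ½(2.02)(0.222)² + ½(5.96)(0.105)² = 0.08263 kg·m².
τ = F r = (16.2)(0.222) = 3.596 N·m.
α = τ/I = 3.596/0.08263 = 43.52 rad/s².

α ≈ 43.5 rad/s²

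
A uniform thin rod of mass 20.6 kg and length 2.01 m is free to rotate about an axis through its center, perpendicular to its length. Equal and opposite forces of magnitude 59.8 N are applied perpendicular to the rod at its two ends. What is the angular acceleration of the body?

α ≈ 17.3 rad/s²

I = (1/12)ML² = (1/12)(20.6)(2.01)² = 6.936 kg·m².
The couple gives τ = F·(L/2) + F·(L/2) = F L = (59.8)(2.01) = 120.2 N·m.
From τ = Iα: α = 120.2/6.936 = 17.33 rad/s².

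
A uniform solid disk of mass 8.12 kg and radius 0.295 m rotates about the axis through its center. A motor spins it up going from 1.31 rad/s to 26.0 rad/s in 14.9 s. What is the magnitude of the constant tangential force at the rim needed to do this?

F ≈ 1.98 N

I = ½MR² = (1/2)(8.12)(0.295)² = 0.3533 kg·m².
α = Δω/Δt = (26.0 − 1.31)/14.9 = 1.657 rad/s².
The required torque is τ = Iα = (0.3533)(1.657) = 0.5855 N·m.
A tangential force at the rim gives τ = FR, so F = τ/R = 0.5855/0.295 = 1.985 N.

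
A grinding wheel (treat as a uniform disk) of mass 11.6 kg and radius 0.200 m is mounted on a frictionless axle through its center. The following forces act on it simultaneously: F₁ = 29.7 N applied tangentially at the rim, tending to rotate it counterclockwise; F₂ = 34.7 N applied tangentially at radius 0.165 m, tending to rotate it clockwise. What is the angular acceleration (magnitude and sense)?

α ≈ 0.925 rad/s², counterclockwise

I = ½MR² = (1/2)(11.6)(0.200)² = 0.2320 kg·m².
Taking counterclockwise as positive: τ₁ = +(29.7)(0.200) = +5.940 N·m; τ₂ = −(34.7)(0.165) = −5.726 N·m.
Net torque τ = 0.2145 N·m.
α = τ/I = 0.2145/0.2320 = 0.9246 rad/s².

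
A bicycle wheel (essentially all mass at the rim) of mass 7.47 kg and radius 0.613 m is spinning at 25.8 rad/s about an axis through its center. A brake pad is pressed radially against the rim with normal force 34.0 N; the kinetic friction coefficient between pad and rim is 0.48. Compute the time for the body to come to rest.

t ≈ 7.24 s

I = MR² = (7.47)(0.613)² = 2.807 kg·m².
Friction force f = μN = (0.48)(34.0) = 16.32 N at the rim; torque magnitude τ = fR = 10.00 N·m, opposing ω.
|α| = τ/I = 10.00/2.807 = 3.564 rad/s² (deceleration).
0 = ω₀ − |α|t ⇒ t = ω₀/|α| = 25.8/3.564 = 7.239 s.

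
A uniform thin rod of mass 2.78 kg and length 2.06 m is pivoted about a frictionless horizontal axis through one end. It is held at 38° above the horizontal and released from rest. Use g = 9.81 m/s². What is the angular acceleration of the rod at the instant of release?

About the pivot, I = (1/3)ML² = (1/3)(2.78)(2.06)² = 3.932 kg·m².
The weight acts at the center, a distance L/2 = 1.030 m from the pivot; τ = Mg(L/2) cos 38° = 22.14 N·m.
α = τ/I = 22.14/3.932 = 5.629 rad/s².

α ≈ 5.63 rad/s²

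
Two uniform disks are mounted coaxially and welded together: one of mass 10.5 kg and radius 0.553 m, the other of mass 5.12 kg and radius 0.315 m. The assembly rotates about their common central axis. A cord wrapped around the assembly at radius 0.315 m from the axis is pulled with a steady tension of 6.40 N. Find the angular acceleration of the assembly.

α ≈ 1.08 rad/s²

I = ½M₁R₁² + ½M₂R₂² = ½(10.5)(0.553)² + ½(5.12)(0.315)² = 1.860 kg·m².
τ = F r = (6.40)(0.315) = 2.016 N·m.
α = τ/I = 2.016/1.860 = 1.084 rad/s².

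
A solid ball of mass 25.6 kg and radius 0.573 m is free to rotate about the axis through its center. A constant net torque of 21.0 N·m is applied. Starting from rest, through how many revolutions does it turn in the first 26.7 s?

I = (2/5)MR² = (2/5)(25.6)(0.573)² = 3.362 kg·m².
α = τ/I = 21.0/3.362 = 6.246 rad/s².
θ = ½αt² = ½(6.246)(26.7)² = 2226 rad.
Revolutions = θ/(2π) = 354.3.

≈ 354 revolutions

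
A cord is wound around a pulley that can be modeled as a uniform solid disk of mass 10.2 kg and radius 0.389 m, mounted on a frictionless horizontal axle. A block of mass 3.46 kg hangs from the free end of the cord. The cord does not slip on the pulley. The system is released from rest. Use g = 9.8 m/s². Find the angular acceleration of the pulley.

I = ½MR² = (1/2)(10.2)(0.389)² = 0.7717 kg·m².
Block: mg − T = ma. Pulley: TR = Iα. No-slip: a = αR, so T = (I/R²)a = 5.100·a.
Then mg = (m + 5.100)a, so a = (3.46)(9.8)/(3.46 + 5.100) = 3.961 m/s².
α = a/R = 3.961/0.389 = 10.18 rad/s².

α ≈ 10.2 rad/s²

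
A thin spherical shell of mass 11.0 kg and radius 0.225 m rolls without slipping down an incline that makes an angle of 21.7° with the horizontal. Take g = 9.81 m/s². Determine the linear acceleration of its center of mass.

a ≈ 2.18 m/s²

Translation along the incline: Mg sinθ − f = Ma.
Rotation about the center: fR = Iα with I = (2/3)MR². No-slip gives a = αR, so f = (I/R²)a = (2/3)M a.
Substituting: Mg sinθ = (1 + 0.6667)Ma, so a = g sinθ/(1 + 0.6667) = (9.81) sin 21.7° / 1.667 = 2.176 m/s².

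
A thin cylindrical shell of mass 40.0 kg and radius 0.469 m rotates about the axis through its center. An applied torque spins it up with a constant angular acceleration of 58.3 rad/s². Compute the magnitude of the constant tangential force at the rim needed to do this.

I = MR² = (40.0)(0.469)² = 8.798 kg·m².
The required torque is τ = Iα = (8.798)(58.30) = 512.9 N·m.
A tangential force at the rim gives τ = FR, so F = τ/R = 512.9/0.469 = 1094 N.

F ≈ 1090 N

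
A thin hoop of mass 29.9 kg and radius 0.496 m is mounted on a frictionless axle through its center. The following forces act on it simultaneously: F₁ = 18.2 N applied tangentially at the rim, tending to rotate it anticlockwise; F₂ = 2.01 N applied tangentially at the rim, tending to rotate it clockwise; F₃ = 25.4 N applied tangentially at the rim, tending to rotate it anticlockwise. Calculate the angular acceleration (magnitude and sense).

α ≈ 2.80 rad/s², anticlockwise

I = MR² = (29.9)(0.496)² = 7.356 kg·m².
Taking anticlockwise as positive: τ₁ = +(18.2)(0.496) = +9.027 N·m; τ₂ = −(2.01)(0.496) = −0.9970 N·m; τ₃ = +(25.4)(0.496) = +12.60 N·m.
Net torque τ = 20.63 N·m.
α = τ/I = 20.63/7.356 = 2.804 rad/s².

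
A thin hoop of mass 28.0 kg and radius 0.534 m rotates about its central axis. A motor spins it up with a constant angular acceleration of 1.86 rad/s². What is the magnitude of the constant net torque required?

τ ≈ 14.9 N·m

I = MR² = (28.0)(0.534)² = 7.984 kg·m².
τ = Iα = (7.984)(1.860) = 14.85 N·m.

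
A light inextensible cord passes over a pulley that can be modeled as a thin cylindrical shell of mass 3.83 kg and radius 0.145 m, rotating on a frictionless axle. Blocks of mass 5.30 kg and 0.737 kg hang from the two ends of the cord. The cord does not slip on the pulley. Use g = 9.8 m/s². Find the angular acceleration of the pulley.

I = MR² = (3.83)(0.145)² = 0.08053 kg·m².
Heavier block: m₁g − T₁ = m₁a. Lighter block: T₂ − m₂g = m₂a.
Pulley: (T₁ − T₂)R = Iα = I(a/R), so T₁ − T₂ = (I/R²)a = 1·M_p a = 3.830·a.
Adding the three: (m₁ − m₂)g = (m₁ + m₂ + 3.830)a, so a = (5.30 − 0.737)(9.8)/(5.30 + 0.737 + 3.830) = 4.532 m/s².
α = a/R = 4.532/0.145 = 31.26 rad/s².

α ≈ 31.3 rad/s²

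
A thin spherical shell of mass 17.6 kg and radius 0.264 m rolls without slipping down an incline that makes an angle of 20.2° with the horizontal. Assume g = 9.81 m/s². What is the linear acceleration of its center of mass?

Translation along the incline: Mg sinθ − f = Ma.
Rotation about the center: fR = Iα with I = (2/3)MR². No-slip gives a = αR, so f = (I/R²)a = (2/3)M a.
Substituting: Mg sinθ = (1 + 0.6667)Ma, so a = g sinθ/(1 + 0.6667) = (9.81) sin 20.2° / 1.667 = 2.032 m/s².

a ≈ 2.03 m/s²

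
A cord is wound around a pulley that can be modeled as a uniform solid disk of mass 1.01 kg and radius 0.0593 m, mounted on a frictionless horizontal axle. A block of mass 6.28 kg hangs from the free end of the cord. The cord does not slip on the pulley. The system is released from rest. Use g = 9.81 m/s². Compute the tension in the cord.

I = ½MR² = (1/2)(1.01)(0.0593)² = 0.001776 kg·m².
Block: mg − T = ma. Pulley: TR = Iα. No-slip: a = αR, so T = (I/R²)a = 0.5050·a.
Then mg = (m + 0.5050)a, so a = (6.28)(9.81)/(6.28 + 0.5050) = 9.080 m/s².
T = 0.5050·a = 4.585 N.

T ≈ 4.59 N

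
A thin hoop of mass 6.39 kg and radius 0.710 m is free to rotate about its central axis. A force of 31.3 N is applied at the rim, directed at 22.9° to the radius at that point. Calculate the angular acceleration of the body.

I = MR² = (6.39)(0.710)² = 3.221 kg·m².
Only the tangential component produces torque: τ = F R sinθ = (31.3)(0.710) sin 22.9° = 8.648 N·m.
From τ = Iα: α = 8.648/3.221 = 2.685 rad/s².

α ≈ 2.68 rad/s²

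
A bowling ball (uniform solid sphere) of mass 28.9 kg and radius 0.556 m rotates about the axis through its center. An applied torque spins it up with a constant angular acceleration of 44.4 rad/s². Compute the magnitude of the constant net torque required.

I = (2/5)MR² = (2/5)(28.9)(0.556)² = 3.574 kg·m².
τ = Iα = (3.574)(44.40) = 158.7 N·m.

τ ≈ 159 N·m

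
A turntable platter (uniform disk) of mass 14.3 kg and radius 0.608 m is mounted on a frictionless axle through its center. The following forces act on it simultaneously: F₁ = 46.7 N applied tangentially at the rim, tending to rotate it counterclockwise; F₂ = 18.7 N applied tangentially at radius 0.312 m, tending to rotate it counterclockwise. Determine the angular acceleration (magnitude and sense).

α ≈ 12.9 rad/s², counterclockwise

I = ½MR² = (1/2)(14.3)(0.608)² = 2.643 kg·m².
Taking counterclockwise as positive: τ₁ = +(46.7)(0.608) = +28.39 N·m; τ₂ = +(18.7)(0.312) = +5.834 N·m.
Net torque τ = 34.23 N·m.
α = τ/I = 34.23/2.643 = 12.95 rad/s².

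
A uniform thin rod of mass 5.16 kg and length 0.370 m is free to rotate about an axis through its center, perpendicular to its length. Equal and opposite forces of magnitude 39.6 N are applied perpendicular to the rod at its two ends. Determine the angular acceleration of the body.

α ≈ 249 rad/s²

I = (1/12)ML² = (1/12)(5.16)(0.370)² = 0.05887 kg·m².
The couple gives τ = F·(L/2) + F·(L/2) = F L = (39.6)(0.370) = 14.65 N·m.
From τ = Iα: α = 14.65/0.05887 = 248.9 rad/s².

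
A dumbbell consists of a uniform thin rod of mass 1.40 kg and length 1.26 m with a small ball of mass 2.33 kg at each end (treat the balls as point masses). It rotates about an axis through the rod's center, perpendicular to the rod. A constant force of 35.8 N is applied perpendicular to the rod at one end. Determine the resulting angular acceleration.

α ≈ 11.1 rad/s²

I_rod = (1/12)ML² = (1/12)(1.40)(1.26)² = 0.1852 kg·m².
I_balls = 2·m·(L/2)² = 2(2.33)(0.6300)² = 1.850 kg·m².
Total I = 2.035 kg·m².
τ = F·(L/2) = (35.8)(0.630) = 22.55 N·m.
α = τ/I = 22.55/2.035 = 11.08 rad/s².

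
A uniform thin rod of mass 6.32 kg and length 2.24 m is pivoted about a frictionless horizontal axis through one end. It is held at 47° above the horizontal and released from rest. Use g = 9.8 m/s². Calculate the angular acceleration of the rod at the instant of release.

α ≈ 4.48 rad/s²

About the pivot, I = (1/3)ML² = (1/3)(6.32)(2.24)² = 10.57 kg·m².
The weight acts at the center, a distance L/2 = 1.120 m from the pivot; τ = Mg(L/2) cos 47° = 47.31 N·m.
α = τ/I = 47.31/10.57 = 4.476 rad/s².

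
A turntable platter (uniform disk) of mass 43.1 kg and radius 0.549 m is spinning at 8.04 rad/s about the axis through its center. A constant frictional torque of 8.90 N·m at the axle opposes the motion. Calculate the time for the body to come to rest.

I = ½MR² = (1/2)(43.1)(0.549)² = 6.495 kg·m².
The net torque has magnitude 8.90 N·m, opposing ω.
|α| = τ/I = 8.900/6.495 = 1.370 rad/s² (deceleration).
0 = ω₀ − |α|t ⇒ t = ω₀/|α| = 8.04/1.370 = 5.868 s.

t ≈ 5.87 s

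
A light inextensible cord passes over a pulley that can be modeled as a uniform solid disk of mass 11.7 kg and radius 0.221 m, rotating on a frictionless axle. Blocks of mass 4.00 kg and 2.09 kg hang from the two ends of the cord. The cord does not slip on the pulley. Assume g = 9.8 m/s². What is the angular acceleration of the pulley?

α ≈ 7.09 rad/s²

I = ½MR² = (1/2)(11.7)(0.221)² = 0.2857 kg·m².
Heavier block: m₁g − T₁ = m₁a. Lighter block: T₂ − m₂g = m₂a.
Pulley: (T₁ − T₂)R = Iα = I(a/R), so T₁ − T₂ = (I/R²)a = (1/2)M_p a = 5.850·a.
Adding the three: (m₁ − m₂)g = (m₁ + m₂ + 5.850)a, so a = (4.00 − 2.09)(9.8)/(4.00 + 2.09 + 5.850) = 1.568 m/s².
α = a/R = 1.568/0.221 = 7.094 rad/s².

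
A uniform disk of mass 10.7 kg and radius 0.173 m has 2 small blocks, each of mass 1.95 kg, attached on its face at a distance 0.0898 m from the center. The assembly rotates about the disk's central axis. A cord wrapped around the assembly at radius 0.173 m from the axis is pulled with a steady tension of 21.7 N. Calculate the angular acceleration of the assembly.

I_disk = ½MR² = ½(10.7)(0.173)² = 0.1601 kg·m².
I_blocks = 2·m·r² = 2(1.95)(0.0898)² = 0.03145 kg·m².
Total I = 0.1916 kg·m².
τ = F r = (21.7)(0.173) = 3.754 N·m.
α = τ/I = 3.754/0.1916 = 19.60 rad/s².

α ≈ 19.6 rad/s²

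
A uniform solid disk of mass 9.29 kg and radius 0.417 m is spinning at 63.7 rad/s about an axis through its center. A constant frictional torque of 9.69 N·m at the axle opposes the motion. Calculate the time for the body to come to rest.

t ≈ 5.31 s

I = ½MR² = (1/2)(9.29)(0.417)² = 0.8077 kg·m².
The net torque has magnitude 9.69 N·m, opposing ω.
|α| = τ/I = 9.690/0.8077 = 12.00 rad/s² (deceleration).
0 = ω₀ − |α|t ⇒ t = ω₀/|α| = 63.7/12.00 = 5.310 s.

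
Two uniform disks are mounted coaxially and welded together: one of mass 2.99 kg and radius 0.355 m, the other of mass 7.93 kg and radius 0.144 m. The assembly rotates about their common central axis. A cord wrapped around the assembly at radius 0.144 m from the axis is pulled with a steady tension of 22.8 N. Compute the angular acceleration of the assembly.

α ≈ 12.1 rad/s²

I = ½M₁R₁² + ½M₂R₂² = ½(2.99)(0.355)² + ½(7.93)(0.144)² = 0.2706 kg·m².
τ = F r = (22.8)(0.144) = 3.283 N·m.
α = τ/I = 3.283/0.2706 = 12.13 rad/s².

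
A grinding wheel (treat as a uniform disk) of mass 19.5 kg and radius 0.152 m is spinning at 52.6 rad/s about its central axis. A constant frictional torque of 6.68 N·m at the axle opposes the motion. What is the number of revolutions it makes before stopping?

I = ½MR² = (1/2)(19.5)(0.152)² = 0.2253 kg·m².
The net torque has magnitude 6.68 N·m, opposing ω.
|α| = τ/I = 6.680/0.2253 = 29.65 rad/s² (deceleration).
ω² = ω₀² − 2|α|θ with ω = 0 ⇒ θ = ω₀²/(2|α|) = 46.65 rad = 7.425 rev.

≈ 7.42 revolutions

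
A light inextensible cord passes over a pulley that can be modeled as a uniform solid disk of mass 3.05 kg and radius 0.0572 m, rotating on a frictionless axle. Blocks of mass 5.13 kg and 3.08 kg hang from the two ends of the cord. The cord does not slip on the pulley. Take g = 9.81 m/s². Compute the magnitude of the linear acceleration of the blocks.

a ≈ 2.07 m/s²

I = ½MR² = (1/2)(3.05)(0.0572)² = 0.004990 kg·m².
Heavier block: m₁g − T₁ = m₁a. Lighter block: T₂ − m₂g = m₂a.
Pulley: (T₁ − T₂)R = Iα = I(a/R), so T₁ − T₂ = (I/R²)a = (1/2)M_p a = 1.525·a.
Adding the three: (m₁ − m₂)g = (m₁ + m₂ + 1.525)a, so a = (5.13 − 3.08)(9.81)/(5.13 + 3.08 + 1.525) = 2.066 m/s².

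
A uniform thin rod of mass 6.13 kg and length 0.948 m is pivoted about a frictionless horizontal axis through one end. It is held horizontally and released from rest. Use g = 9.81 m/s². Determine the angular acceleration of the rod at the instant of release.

About the pivot, I = (1/3)ML² = (1/3)(6.13)(0.948)² = 1.836 kg·m².
The weight acts at the center, a distance L/2 = 0.4740 m from the pivot; τ = Mg(L/2) = 28.50 N·m.
α = τ/I = 28.50/1.836 = 15.52 rad/s².

α ≈ 15.5 rad/s²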